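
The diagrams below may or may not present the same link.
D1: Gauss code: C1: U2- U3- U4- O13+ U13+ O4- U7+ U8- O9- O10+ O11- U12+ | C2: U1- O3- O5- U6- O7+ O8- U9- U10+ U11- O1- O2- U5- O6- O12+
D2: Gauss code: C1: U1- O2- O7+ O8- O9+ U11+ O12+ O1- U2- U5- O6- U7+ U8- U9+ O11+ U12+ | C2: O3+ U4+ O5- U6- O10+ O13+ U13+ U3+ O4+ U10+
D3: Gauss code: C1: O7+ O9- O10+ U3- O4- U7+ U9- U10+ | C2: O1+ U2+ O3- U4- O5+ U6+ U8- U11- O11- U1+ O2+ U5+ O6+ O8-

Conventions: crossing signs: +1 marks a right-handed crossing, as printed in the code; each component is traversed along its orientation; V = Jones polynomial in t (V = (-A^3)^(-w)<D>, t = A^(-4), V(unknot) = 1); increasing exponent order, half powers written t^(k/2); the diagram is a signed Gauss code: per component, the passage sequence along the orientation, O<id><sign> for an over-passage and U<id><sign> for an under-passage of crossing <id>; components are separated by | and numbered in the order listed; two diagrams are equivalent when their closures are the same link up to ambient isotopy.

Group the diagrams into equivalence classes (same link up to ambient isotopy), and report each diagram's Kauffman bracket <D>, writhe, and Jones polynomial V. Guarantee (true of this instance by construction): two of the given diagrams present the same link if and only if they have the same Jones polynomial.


grouping into links: {D1} | {D2, D3}
V(D1) = t^(-13/2) - t^(-11/2) + t^(-9/2) - 2t^(-7/2) - t^(-3/2)  (w -5, c 13, <D> = A^-9 + 2A^-1 - A^3 + A^7 - A^11)
D2 (bracket -A^-5 + A^-1 - A^3 + 2A^7 + A^15; 13 crossings at w = +3): V = -t^(-3/2) - 2t^(1/2) + t^(3/2) - t^(5/2) + t^(7/2)
V(D3) = -t^(-3/2) - 2t^(1/2) + t^(3/2) - t^(5/2) + t^(7/2)  [11 crossings, <D> = -A^-11 + A^-7 - A^-3 + 2A + A^9, w = +1]
why: 2 classes among 3 diagrams; unequal V(t) rules out equality


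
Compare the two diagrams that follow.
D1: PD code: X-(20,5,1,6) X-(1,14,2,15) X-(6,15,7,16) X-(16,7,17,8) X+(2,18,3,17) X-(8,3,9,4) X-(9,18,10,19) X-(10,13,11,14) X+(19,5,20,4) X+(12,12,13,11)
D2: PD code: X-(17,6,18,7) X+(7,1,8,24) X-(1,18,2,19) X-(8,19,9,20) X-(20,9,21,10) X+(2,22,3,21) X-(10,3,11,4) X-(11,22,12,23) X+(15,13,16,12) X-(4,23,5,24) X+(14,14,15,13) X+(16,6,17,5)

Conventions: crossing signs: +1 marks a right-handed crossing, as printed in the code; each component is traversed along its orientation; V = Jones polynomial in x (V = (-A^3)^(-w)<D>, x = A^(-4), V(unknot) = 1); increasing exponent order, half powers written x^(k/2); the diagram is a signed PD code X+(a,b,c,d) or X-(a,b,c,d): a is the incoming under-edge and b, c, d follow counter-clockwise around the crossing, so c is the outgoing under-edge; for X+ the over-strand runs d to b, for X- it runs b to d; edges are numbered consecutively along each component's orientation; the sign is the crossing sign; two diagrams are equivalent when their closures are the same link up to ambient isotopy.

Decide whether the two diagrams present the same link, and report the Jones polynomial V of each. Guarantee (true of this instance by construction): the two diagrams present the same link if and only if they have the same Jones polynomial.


same link: yes
V(D1) = -x^-6 + x^-5 - x^-4 + 2x^-3 - x^-2 + x^-1  [10 crossings, <D> = A^-8 - A^-4 + 2 - A^4 + A^8 - A^12, w = -4]
V(D2) = -x^-6 + x^-5 - x^-4 + 2x^-3 - x^-2 + x^-1  [12 crossings, <D> = A^-2 - A^2 + 2A^6 - A^10 + A^14 - A^18, w = -2]
insight: one V(x) for all 2 diagrams — one class (guaranteed)


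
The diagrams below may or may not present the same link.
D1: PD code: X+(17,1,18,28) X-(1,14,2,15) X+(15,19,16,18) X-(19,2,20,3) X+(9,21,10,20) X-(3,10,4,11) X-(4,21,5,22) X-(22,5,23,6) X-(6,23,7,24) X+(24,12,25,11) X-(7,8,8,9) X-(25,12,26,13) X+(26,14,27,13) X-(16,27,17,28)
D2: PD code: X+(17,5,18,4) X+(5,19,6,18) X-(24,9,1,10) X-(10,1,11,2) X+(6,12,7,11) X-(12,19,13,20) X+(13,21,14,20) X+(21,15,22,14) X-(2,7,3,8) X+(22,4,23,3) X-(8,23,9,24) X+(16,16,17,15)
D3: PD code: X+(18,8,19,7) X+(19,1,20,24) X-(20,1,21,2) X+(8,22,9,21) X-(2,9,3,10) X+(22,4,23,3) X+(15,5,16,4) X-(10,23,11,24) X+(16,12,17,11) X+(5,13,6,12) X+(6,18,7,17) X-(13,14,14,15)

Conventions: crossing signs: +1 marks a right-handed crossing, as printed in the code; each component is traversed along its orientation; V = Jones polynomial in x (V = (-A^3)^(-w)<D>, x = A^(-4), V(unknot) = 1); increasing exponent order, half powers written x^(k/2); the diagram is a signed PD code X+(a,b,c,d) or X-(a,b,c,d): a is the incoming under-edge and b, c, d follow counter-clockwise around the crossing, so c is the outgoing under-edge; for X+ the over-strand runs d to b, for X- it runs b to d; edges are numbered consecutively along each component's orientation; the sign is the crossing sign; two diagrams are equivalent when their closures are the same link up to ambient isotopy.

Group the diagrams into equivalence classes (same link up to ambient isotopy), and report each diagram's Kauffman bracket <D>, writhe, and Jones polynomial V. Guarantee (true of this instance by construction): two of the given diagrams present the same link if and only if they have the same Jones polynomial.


grouping into links: {D1} | {D2} | {D3}
V(D1) = -x^-6 + x^-5 - x^-4 + 2x^-3 - x^-2 + x^-1  (w -4, c 14, <D> = A^-8 - A^-4 + 2 - A^4 + A^8 - A^12)
V(D2) = x^-4 - 2x^-3 + 3x^-2 - 4x^-1 + 5 - 4x + 3x^2 - 2x^3 + x^4  (w +2, c 12, <D> = A^-10 - 2A^-6 + 3A^-2 - 4A^2 + 5A^6 - 4A^10 + 3A^14 - 2A^18 + A^22)
D3 (bracket A^-20 - 2A^-16 + 2A^-12 - 3A^-8 + 3A^-4 - 2 + 2A^4 - A^8 + A^12; 12 crossings at w = +4): V = 1 - x + 2x^2 - 2x^3 + 3x^4 - 3x^5 + 2x^6 - 2x^7 + x^8
why: 3 classes among 3 diagrams; unequal V(x) rules out equality


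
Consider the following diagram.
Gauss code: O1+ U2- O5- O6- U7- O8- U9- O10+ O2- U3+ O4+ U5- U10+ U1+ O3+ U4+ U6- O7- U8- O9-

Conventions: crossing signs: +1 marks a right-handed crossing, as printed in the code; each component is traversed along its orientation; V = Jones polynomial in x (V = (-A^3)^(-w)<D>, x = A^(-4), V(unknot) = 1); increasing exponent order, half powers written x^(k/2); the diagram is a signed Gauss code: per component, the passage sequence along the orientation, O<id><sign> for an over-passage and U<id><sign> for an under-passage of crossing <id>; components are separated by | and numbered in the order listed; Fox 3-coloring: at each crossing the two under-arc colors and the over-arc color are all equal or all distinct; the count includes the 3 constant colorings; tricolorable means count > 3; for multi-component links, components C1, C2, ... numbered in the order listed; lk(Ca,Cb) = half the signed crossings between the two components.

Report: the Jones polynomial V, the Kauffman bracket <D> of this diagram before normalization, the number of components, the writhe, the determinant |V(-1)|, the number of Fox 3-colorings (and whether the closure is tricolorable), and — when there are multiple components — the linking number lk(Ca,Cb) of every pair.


Jones polynomial: V(x) = -x^-6 + x^-5 - 2x^-4 + 3x^-3 - 2x^-2 + 3x^-1 - 1 + x - x^2
<D> = -A^-14 + A^-10 - A^-6 + 3A^-2 - 2A^2 + 3A^6 - 2A^10 + A^14 - A^18; writhe -2
components 1, writhe -2 (10 crossings)
3-colorings: 9 of 3^10, det 15 — tricolorable
note: det 15 = |V(-1)|; divisible by 3, so tricolorable


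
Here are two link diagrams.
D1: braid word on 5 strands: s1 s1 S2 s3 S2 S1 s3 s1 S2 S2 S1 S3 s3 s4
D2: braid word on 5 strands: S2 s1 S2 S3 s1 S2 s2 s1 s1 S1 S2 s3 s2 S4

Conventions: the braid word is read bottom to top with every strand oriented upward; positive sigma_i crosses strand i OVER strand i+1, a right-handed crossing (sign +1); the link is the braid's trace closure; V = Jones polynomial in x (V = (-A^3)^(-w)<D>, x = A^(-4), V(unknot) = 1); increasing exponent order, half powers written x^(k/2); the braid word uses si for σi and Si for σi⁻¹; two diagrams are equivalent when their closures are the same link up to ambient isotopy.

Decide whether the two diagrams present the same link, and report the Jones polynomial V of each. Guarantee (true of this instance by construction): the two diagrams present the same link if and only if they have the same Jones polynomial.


equivalent: no
D1 (bracket A^-4 - 1 + 2A^4 - 2A^8 + 2A^12 - 2A^16 + A^20; 14 crossings at w = 0): V = x^-5 - 2x^-4 + 2x^-3 - 2x^-2 + 2x^-1 - 1 + x
D2 (bracket -A^-16 + A^-12 + A^-4; 14 crossings at w = 0): V = x + x^3 - x^4
key observation: 2 values of V(x) split the 2 diagrams


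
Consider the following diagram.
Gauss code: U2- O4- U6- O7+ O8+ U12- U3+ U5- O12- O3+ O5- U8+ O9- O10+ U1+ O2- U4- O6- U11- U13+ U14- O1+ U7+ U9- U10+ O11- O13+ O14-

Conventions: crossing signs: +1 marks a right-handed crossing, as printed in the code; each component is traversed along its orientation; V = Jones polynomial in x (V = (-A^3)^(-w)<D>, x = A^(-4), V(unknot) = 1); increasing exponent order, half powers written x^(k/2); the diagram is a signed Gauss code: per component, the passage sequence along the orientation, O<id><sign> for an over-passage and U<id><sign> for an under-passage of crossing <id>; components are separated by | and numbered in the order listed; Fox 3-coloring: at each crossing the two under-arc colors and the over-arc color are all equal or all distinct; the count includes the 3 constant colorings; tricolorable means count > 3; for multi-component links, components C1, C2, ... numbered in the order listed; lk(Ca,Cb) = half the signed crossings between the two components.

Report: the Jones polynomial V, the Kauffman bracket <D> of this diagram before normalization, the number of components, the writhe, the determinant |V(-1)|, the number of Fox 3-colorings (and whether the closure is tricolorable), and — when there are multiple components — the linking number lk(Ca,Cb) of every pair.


Jones polynomial: V(x) = x^-5 - 2x^-4 + 2x^-3 - 2x^-2 + 2x^-1 - 1 + x
<D> = A^-10 - A^-6 + 2A^-2 - 2A^2 + 2A^6 - 2A^10 + A^14; writhe -2
components 1, writhe -2 (14 crossings)
3-colorings: 3 of 3^14, det 11 — not tricolorable
note: w = -2 shifts under R1 moves; the (-A^3)^(2) factor cancels that in V


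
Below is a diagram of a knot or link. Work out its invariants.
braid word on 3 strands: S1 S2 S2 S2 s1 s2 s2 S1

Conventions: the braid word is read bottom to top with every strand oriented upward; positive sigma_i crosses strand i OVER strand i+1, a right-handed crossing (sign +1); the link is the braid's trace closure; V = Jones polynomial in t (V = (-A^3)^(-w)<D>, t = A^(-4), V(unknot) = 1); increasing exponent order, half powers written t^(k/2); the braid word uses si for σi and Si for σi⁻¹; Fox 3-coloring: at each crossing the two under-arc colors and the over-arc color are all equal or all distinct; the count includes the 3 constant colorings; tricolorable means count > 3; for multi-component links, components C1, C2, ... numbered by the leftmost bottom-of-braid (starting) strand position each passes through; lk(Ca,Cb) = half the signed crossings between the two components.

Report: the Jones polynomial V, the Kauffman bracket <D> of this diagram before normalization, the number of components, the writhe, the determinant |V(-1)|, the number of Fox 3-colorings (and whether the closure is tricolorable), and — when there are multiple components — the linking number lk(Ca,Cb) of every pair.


V(t) = t^-5 - 2t^-4 + 2t^-3 - 2t^-2 + 2t^-1 - 1 + t
bracket: A^-10 - A^-6 + 2A^-2 - 2A^2 + 2A^6 - 2A^10 + A^14, w = -2
1 component, writhe -2, over 8 crossings
det 11, colorings 3 of 3^8 — not tricolorable
observation: the span of V is 6, forcing >= 6 crossings in any diagram


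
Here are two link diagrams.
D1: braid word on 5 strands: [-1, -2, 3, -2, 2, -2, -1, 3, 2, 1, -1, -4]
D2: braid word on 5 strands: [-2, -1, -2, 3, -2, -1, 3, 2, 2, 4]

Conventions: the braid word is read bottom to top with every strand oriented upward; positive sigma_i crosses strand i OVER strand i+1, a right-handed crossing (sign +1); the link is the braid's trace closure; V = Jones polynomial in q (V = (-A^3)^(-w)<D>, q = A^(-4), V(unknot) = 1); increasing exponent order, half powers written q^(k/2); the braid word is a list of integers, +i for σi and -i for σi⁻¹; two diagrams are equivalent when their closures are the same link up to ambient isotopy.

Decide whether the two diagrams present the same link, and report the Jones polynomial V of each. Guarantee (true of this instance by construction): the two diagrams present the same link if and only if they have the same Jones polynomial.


equivalent: yes
V(D1) = q^-4 - q^-3 + q^-2 - 2q^-1 + 2 - q + q^2  (w -2, c 12, <D> = A^-14 - A^-10 + 2A^-6 - 2A^-2 + A^2 - A^6 + A^10)
V(D2) = q^-4 - q^-3 + q^-2 - 2q^-1 + 2 - q + q^2  (w 0, c 10, <D> = A^-8 - A^-4 + 2 - 2A^4 + A^8 - A^12 + A^16)
why: from 12 to 10 crossings by R-moves: one link, two diagrams


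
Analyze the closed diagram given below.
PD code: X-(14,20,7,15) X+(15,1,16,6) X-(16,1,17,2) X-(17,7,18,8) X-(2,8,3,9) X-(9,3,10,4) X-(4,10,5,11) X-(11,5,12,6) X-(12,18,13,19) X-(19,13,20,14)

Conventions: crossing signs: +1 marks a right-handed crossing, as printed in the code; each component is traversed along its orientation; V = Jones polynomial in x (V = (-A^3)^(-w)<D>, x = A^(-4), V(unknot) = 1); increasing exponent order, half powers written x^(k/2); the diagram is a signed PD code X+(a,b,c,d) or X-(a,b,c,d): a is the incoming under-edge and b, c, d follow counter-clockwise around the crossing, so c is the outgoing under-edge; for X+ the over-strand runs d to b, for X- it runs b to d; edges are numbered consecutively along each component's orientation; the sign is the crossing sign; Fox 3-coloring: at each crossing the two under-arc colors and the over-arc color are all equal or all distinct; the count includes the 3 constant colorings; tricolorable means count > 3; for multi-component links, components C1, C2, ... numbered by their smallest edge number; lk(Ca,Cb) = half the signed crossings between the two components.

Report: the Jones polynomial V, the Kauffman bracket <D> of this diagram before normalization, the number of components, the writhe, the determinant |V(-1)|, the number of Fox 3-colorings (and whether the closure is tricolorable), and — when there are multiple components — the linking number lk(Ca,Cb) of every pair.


Jones polynomial: V(x) = x^-11 - 2x^-10 + 3x^-9 - 2x^-8 + 3x^-7 - 2x^-6 + 2x^-5 + x^-3
<D> = A^-12 + 2A^-4 - 2 + 3A^4 - 2A^8 + 3A^12 - 2A^16 + A^20; writhe -8
components 3, writhe -8 (10 crossings)
linking number lk(C1,C2) = -2
lk(C1,C3): 0
lk(C2,C3) = -2
3-colorings: 3 of 3^10, det 16 — not tricolorable
note: summing lk over 3 pairs gives -4


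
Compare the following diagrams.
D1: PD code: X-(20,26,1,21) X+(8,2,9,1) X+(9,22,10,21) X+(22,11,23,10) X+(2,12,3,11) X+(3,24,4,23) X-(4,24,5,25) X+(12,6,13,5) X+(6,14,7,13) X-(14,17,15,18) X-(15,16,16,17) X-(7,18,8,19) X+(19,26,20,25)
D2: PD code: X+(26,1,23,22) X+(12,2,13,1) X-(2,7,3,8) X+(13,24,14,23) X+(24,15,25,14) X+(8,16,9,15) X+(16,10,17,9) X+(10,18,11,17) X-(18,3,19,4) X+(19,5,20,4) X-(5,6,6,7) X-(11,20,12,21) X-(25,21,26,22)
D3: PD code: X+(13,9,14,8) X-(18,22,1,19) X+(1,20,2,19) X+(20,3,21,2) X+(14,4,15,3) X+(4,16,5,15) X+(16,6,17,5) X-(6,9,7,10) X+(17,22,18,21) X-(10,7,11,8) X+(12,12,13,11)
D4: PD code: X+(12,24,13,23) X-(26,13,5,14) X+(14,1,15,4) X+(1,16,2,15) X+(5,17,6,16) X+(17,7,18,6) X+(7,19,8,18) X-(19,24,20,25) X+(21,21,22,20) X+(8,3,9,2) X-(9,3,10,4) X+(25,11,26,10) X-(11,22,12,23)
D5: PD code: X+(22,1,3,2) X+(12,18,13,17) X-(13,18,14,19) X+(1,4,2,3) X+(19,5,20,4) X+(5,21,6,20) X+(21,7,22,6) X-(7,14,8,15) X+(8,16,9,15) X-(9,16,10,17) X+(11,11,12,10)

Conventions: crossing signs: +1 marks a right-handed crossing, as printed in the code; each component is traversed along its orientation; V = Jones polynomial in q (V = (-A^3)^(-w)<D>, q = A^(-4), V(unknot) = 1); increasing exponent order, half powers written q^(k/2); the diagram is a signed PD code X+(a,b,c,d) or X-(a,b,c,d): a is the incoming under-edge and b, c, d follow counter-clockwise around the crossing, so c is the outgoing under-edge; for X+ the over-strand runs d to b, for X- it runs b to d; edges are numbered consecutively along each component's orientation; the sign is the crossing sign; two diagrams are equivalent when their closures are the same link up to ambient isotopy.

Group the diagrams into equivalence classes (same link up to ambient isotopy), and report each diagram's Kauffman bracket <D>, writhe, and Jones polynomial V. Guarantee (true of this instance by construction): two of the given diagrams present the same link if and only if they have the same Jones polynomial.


classes: {D1, D2, D3, D4, D5}
V(D1) = -q^(3/2) - 2q^(7/2) + q^(9/2) - q^(11/2) + q^(13/2)  [13 crossings, <D> = -A^-17 + A^-13 - A^-9 + 2A^-5 + A^3, w = +3]
V(D2) = -q^(3/2) - 2q^(7/2) + q^(9/2) - q^(11/2) + q^(13/2)  (w +3, c 13, <D> = -A^-17 + A^-13 - A^-9 + 2A^-5 + A^3)
V(D3) = -q^(3/2) - 2q^(7/2) + q^(9/2) - q^(11/2) + q^(13/2)  (w +5, c 11, <D> = -A^-11 + A^-7 - A^-3 + 2A + A^9)
V(D4) = -q^(3/2) - 2q^(7/2) + q^(9/2) - q^(11/2) + q^(13/2)  (w +5, c 13, <D> = -A^-11 + A^-7 - A^-3 + 2A + A^9)
V(D5) = -q^(3/2) - 2q^(7/2) + q^(9/2) - q^(11/2) + q^(13/2)  (w +5, c 11, <D> = -A^-11 + A^-7 - A^-3 + 2A + A^9)
note: all 5 diagrams share one V(q), hence one class


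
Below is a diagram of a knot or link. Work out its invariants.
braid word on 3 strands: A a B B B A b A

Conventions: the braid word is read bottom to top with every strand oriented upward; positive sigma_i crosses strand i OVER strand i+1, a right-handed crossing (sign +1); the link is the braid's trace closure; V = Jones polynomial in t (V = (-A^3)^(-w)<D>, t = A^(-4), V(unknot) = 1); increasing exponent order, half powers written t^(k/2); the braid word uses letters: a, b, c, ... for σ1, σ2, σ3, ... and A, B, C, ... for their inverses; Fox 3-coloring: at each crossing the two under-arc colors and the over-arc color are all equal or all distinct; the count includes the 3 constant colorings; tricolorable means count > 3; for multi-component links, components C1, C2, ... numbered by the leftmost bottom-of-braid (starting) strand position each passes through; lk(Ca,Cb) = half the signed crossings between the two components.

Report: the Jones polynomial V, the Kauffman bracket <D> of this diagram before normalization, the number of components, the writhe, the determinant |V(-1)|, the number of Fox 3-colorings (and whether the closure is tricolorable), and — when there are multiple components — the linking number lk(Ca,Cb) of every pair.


Jones polynomial: V(t) = -t^-6 + t^-5 - t^-4 + 2t^-3 - t^-2 + t^-1
<D> = A^-8 - A^-4 + 2 - A^4 + A^8 - A^12; writhe -4
components 1, writhe -4 (8 crossings)
3-colorings: 3 of 3^8, det 7 — not tricolorable
note: free reduction leaves σ2⁻¹ σ2⁻¹ σ2⁻¹ σ1⁻¹ σ2 σ1⁻¹ of the original 8 letters


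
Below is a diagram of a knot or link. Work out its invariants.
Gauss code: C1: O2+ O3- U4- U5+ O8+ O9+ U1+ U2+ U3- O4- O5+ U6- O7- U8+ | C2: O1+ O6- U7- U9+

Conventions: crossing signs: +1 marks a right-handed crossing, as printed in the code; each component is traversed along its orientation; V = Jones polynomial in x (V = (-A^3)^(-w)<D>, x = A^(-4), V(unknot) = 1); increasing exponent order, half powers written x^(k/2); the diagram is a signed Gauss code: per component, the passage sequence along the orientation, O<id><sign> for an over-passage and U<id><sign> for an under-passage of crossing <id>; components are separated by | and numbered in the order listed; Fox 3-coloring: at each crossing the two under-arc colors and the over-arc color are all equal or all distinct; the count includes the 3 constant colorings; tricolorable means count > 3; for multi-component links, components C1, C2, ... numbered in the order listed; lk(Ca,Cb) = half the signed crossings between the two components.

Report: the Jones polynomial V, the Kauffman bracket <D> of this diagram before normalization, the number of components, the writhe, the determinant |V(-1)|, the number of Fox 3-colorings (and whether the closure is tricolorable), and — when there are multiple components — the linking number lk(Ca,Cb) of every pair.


V = -x^(-1/2) - x^(1/2)
<D> = A + A^5 (w = +1)
2 components over 9 crossings, w = +1
lk(C1,C2): 0
9 Fox colorings among 3^9, |V(-1)| = 0: tricolorable
why: |V(-1)| = 0: so tricolorable, since 3 divides 0


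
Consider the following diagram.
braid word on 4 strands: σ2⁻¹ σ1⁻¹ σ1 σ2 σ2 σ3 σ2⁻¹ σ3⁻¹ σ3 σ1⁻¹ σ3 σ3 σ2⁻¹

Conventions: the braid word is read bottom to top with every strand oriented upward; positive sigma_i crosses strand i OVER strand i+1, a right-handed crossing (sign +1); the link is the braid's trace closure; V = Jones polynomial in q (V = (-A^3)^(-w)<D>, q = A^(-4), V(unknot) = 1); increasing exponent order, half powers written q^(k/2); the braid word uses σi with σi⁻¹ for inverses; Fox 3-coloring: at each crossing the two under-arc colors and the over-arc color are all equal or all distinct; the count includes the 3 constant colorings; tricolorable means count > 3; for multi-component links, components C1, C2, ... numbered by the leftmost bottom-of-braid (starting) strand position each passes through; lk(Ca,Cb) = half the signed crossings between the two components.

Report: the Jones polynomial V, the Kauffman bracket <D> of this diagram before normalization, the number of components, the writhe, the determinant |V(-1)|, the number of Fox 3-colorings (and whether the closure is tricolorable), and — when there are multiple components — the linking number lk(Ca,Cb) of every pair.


V = q + q^3 - q^4
<D> = A^-13 - A^-9 - A^-1 (w = +1)
1 component over 13 crossings, w = +1
9 Fox colorings among 3^13, |V(-1)| = 3: tricolorable
why: the word shrinks to σ2 σ3 σ2⁻¹ σ1⁻¹ σ3 σ3 σ2⁻¹ after cancelling


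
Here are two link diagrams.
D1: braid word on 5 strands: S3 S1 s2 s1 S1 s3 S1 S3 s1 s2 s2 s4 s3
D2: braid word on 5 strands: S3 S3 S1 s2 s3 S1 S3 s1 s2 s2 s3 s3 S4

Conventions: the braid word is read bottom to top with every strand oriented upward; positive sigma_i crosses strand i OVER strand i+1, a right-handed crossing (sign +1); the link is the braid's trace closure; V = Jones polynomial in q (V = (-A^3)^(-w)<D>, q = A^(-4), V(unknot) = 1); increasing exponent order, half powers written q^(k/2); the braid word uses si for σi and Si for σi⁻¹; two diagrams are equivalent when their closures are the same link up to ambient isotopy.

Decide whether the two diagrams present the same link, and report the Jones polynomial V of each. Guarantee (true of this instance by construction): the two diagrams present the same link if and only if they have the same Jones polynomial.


equivalent: yes
D1 (bracket -A^-9 + A^-1 + A^3 + A^7; 13 crossings at w = +3): V = -q^(1/2) - q^(3/2) - q^(5/2) + q^(9/2)
V(D2) = -q^(1/2) - q^(3/2) - q^(5/2) + q^(9/2)  (w +1, c 13, <D> = -A^-15 + A^-7 + A^-3 + A)
key observation: D2 (13 crossings) and D1 (13) are Markov-related braid presentations


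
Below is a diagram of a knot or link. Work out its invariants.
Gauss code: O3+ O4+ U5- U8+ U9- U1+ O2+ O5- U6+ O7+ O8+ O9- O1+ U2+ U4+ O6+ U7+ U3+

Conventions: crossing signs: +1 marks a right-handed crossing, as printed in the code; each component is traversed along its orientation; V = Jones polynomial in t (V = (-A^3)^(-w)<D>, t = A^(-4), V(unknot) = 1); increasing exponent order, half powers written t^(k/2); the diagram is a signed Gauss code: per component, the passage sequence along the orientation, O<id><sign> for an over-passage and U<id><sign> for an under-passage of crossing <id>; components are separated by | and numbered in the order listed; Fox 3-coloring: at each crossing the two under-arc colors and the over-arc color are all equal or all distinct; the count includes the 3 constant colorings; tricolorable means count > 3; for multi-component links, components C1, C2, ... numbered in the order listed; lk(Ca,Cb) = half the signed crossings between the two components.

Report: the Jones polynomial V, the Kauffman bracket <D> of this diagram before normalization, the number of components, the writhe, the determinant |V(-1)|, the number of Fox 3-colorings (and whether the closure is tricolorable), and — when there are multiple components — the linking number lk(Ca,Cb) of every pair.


Jones polynomial: V(t) = t - t^2 + 2t^3 - t^4 + t^5 - t^6
<D> = A^-9 - A^-5 + A^-1 - 2A^3 + A^7 - A^11; writhe +5
components 1, writhe +5 (9 crossings)
3-colorings: 3 of 3^9, det 7 — not tricolorable
note: |V(-1)| = 7: so not tricolorable, since 3 does not divide 7


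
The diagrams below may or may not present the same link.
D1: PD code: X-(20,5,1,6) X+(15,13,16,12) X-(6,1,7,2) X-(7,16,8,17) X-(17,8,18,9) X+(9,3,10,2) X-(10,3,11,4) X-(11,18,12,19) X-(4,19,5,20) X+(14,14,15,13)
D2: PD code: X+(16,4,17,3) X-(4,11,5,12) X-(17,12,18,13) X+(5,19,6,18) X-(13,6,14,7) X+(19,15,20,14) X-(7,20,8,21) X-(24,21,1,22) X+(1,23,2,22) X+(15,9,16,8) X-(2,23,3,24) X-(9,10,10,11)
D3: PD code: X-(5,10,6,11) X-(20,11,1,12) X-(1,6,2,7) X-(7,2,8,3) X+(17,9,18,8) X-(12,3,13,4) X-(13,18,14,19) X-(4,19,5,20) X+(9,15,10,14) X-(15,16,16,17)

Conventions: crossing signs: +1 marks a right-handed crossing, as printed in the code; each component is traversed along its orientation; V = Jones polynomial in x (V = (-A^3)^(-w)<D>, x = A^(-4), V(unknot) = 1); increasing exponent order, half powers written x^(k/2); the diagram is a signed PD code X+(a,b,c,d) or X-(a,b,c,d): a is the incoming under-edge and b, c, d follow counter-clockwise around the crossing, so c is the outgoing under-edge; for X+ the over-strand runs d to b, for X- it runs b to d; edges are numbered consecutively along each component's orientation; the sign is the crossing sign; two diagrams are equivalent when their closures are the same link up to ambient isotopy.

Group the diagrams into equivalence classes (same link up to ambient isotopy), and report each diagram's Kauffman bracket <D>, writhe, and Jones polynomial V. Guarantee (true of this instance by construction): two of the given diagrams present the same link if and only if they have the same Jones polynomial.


classes: {D1} | {D2} | {D3}
V(D1) = x^-8 - 2x^-7 + x^-6 - 2x^-5 + 2x^-4 + x^-2  [10 crossings, <D> = A^-4 + 2A^4 - 2A^8 + A^12 - 2A^16 + A^20, w = -4]
V(D2) = -x^-3 + 2x^-2 - 2x^-1 + 3 - 2x + 2x^2 - x^3  (w -2, c 12, <D> = -A^-18 + 2A^-14 - 2A^-10 + 3A^-6 - 2A^-2 + 2A^2 - A^6)
V(D3) = -x^-7 + 2x^-6 - 2x^-5 + 2x^-4 - 2x^-3 + 2x^-2 - x^-1 + 1  [10 crossings, <D> = A^-18 - A^-14 + 2A^-10 - 2A^-6 + 2A^-2 - 2A^2 + 2A^6 - A^10, w = -6]
note: comparing 3 Jones polynomials yields 3 groups


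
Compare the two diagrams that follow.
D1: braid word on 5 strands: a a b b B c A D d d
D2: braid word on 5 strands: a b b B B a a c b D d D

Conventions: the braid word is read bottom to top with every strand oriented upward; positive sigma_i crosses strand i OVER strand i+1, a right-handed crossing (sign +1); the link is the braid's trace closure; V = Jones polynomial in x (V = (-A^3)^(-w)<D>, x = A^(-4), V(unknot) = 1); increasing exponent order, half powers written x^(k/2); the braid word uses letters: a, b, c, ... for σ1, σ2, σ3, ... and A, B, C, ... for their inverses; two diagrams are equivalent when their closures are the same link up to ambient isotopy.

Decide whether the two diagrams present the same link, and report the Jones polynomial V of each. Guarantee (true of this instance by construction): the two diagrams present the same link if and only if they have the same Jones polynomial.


same link: no
V(D1) = 1  [10 crossings, <D> = A^12, w = +4]
D2 (bracket -A^-4 + 1 + A^8; 12 crossings at w = +4): V = x + x^3 - x^4
note: V(x) takes 2 values over 2 diagrams, fixing the grouping


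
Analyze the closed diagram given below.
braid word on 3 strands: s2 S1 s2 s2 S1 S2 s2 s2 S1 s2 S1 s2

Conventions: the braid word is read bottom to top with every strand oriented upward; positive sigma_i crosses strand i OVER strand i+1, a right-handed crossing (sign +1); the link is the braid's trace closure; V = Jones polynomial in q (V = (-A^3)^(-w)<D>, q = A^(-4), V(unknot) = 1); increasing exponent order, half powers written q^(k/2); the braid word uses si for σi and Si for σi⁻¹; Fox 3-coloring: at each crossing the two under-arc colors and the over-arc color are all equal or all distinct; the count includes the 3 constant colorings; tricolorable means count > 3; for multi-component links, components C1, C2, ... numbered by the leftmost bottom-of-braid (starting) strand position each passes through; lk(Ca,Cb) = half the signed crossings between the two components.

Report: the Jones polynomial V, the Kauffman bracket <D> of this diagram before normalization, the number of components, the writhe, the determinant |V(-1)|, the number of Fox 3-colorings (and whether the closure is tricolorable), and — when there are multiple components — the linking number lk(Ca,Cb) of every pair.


Jones polynomial: V(q) = q^-3 - 4q^-2 + 8q^-1 - 11 + 15q - 16q^2 + 15q^3 - 12q^4 + 8q^5 - 4q^6 + q^7
<D> = A^-22 - 4A^-18 + 8A^-14 - 12A^-10 + 15A^-6 - 16A^-2 + 15A^2 - 11A^6 + 8A^10 - 4A^14 + A^18; writhe +2
components 1, writhe +2 (12 crossings)
3-colorings: 3 of 3^12, det 95 — not tricolorable
note: V spans 10 powers of q: at least 10 crossings in any diagram


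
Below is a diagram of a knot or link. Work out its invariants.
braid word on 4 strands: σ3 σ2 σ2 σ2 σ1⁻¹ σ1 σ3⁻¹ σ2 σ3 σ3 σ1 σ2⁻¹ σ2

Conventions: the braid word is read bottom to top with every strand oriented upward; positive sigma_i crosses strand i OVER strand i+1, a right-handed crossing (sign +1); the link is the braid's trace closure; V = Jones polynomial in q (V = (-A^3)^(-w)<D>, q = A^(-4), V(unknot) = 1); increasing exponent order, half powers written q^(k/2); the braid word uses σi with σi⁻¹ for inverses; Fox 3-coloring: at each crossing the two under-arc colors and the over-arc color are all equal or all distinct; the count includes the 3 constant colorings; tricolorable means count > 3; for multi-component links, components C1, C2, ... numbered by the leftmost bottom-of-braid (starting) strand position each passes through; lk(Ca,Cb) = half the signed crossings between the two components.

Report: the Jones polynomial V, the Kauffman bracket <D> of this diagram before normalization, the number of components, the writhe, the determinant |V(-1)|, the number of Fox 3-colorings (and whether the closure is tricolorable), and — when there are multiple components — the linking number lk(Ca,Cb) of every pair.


V(q) = q^2 - q^3 + 3q^4 - 3q^5 + 3q^6 - 3q^7 + 2q^8 - q^9
bracket: A^-15 - 2A^-11 + 3A^-7 - 3A^-3 + 3A - 3A^5 + A^9 - A^13, w = +7
1 component, writhe +7, over 13 crossings
det 17, colorings 3 of 3^13 — not tricolorable
observation: the span of V is 7, forcing >= 7 crossings in any diagram


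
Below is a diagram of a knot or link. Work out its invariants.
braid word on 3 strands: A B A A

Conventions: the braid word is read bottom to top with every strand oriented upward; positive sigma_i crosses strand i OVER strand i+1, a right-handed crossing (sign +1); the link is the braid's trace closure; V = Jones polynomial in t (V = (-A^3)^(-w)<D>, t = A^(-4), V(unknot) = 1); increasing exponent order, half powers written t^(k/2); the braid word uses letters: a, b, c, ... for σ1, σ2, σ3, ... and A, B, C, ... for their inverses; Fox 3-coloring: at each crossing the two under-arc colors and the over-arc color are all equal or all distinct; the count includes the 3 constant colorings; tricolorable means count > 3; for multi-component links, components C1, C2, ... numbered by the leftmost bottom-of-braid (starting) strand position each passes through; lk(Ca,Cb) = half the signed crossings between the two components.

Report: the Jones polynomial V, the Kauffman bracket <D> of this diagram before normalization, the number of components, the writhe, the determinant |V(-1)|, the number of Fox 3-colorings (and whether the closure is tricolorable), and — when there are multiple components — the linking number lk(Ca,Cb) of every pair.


Jones polynomial: V(t) = -t^-4 + t^-3 + t^-1
<D> = A^-8 + 1 - A^4; writhe -4
components 1, writhe -4 (4 crossings)
3-colorings: 9 of 3^4, det 3 — tricolorable
note: the span of V is 3, forcing >= 3 crossings in any diagram


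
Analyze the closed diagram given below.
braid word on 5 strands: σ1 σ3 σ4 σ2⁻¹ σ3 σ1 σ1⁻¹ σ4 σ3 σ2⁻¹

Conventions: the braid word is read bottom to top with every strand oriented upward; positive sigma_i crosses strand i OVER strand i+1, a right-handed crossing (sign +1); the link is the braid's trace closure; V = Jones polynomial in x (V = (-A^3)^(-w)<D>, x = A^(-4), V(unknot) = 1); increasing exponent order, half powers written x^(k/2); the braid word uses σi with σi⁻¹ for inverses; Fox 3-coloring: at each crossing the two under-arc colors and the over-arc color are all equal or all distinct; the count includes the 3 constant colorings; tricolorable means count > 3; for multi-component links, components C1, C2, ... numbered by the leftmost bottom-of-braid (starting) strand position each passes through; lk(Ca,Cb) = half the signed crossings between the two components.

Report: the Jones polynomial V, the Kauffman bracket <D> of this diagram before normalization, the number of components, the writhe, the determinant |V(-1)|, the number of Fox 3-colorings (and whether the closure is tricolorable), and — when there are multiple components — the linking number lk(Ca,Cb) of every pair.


V = x^-1 - 1 + 2x - 2x^2 + 2x^3 - 2x^4 + x^5
<D> = A^-8 - 2A^-4 + 2 - 2A^4 + 2A^8 - A^12 + A^16 (w = +4)
1 component over 10 crossings, w = +4
3 Fox colorings among 3^10, |V(-1)| = 11: not tricolorable
why: w = +4 (over 10 crossings) is diagram-only; (-A^3)^(-4) removes it from V


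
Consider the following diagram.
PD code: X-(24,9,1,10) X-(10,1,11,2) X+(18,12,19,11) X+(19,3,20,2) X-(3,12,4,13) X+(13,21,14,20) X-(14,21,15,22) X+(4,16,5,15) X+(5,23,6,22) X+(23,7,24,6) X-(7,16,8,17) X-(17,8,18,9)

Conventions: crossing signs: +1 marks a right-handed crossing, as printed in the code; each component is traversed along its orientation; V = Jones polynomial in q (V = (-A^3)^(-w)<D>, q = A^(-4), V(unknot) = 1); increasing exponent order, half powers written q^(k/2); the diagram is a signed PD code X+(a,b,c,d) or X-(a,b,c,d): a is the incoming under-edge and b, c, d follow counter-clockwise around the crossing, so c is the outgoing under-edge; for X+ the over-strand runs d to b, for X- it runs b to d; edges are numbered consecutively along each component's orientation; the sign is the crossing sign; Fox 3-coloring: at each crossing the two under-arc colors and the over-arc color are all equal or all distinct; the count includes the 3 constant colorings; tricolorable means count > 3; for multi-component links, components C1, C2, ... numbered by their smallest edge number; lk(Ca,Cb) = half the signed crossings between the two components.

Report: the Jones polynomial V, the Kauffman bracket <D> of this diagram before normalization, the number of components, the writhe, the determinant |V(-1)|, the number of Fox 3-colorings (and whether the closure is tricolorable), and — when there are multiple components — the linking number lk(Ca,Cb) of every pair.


V = -q^-3 + 2q^-2 - 2q^-1 + 3 - 2q + 2q^2 - q^3
<D> = -A^-12 + 2A^-8 - 2A^-4 + 3 - 2A^4 + 2A^8 - A^12 (w = 0)
1 component over 12 crossings, w = 0
3 Fox colorings among 3^12, |V(-1)| = 13: not tricolorable
why: det 13 = |V(-1)|; not divisible by 3, so not tricolorable


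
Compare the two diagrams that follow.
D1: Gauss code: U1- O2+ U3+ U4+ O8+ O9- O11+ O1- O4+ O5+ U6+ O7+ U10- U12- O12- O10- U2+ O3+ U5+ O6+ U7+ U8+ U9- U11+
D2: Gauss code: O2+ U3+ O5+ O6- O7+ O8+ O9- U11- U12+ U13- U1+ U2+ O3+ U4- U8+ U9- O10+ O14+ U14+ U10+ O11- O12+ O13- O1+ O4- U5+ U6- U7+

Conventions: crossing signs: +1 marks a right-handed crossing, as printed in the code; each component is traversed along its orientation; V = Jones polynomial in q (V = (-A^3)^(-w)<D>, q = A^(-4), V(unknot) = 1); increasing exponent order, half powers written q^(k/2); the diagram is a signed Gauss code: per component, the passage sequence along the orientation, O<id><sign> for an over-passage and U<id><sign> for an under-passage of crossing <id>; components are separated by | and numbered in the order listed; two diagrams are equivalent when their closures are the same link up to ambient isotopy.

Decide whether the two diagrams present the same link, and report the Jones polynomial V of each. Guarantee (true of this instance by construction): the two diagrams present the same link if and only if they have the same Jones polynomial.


equivalent: no
V(D1) = q^2 + q^4 - q^5 + q^6 - q^7  (w +4, c 12, <D> = -A^-16 + A^-12 - A^-8 + A^-4 + A^4)
V(D2) = q + q^3 - q^4  (w +4, c 14, <D> = -A^-4 + 1 + A^8)
why: V(q) takes 2 values over 2 diagrams, fixing the grouping


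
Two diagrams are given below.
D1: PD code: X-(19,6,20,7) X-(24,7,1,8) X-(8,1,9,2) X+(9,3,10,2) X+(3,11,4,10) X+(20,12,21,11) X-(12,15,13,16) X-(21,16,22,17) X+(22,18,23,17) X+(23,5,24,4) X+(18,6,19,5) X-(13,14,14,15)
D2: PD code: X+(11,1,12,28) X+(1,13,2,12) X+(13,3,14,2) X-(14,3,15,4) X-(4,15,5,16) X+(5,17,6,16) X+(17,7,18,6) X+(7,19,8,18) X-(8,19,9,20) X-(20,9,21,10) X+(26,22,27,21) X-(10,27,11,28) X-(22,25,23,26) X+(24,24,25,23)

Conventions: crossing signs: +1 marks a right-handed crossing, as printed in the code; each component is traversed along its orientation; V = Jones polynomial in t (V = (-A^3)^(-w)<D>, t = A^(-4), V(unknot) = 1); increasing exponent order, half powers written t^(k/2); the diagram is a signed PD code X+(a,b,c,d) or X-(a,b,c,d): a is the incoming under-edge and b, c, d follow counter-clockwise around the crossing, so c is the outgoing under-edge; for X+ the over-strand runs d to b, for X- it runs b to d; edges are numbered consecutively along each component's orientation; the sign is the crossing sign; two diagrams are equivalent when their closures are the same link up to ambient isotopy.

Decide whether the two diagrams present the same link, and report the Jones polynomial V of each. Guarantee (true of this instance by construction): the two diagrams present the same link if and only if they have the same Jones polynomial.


same link: yes
V(D1) = 1  [12 crossings, <D> = 1, w = 0]
D2 (bracket A^6; 14 crossings at w = +2): V = 1
note: all 2 diagrams share one V(t), hence one class


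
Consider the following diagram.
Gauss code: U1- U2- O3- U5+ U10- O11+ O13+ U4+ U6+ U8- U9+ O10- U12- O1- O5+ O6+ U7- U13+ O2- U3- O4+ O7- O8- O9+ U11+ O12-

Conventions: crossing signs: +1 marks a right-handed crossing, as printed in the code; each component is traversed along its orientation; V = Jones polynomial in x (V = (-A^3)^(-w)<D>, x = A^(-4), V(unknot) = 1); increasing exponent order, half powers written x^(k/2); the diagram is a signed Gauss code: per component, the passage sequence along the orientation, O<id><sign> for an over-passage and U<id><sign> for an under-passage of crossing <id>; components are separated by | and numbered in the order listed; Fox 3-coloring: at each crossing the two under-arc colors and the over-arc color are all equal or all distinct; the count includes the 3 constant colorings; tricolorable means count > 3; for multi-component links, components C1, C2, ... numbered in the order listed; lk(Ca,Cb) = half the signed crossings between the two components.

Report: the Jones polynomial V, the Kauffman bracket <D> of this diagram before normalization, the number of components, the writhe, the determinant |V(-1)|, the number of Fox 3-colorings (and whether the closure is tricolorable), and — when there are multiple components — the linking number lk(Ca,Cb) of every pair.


V = x^-5 - 3x^-4 + 4x^-3 - 4x^-2 + 5x^-1 - 4 + 3x - 2x^2 + x^3
<D> = -A^-15 + 2A^-11 - 3A^-7 + 4A^-3 - 5A + 4A^5 - 4A^9 + 3A^13 - A^17 (w = -1)
1 component over 13 crossings, w = -1
9 Fox colorings among 3^13, |V(-1)| = 27: tricolorable
why: w = -1 (over 13 crossings) is diagram-only; (-A^3)^(1) removes it from V


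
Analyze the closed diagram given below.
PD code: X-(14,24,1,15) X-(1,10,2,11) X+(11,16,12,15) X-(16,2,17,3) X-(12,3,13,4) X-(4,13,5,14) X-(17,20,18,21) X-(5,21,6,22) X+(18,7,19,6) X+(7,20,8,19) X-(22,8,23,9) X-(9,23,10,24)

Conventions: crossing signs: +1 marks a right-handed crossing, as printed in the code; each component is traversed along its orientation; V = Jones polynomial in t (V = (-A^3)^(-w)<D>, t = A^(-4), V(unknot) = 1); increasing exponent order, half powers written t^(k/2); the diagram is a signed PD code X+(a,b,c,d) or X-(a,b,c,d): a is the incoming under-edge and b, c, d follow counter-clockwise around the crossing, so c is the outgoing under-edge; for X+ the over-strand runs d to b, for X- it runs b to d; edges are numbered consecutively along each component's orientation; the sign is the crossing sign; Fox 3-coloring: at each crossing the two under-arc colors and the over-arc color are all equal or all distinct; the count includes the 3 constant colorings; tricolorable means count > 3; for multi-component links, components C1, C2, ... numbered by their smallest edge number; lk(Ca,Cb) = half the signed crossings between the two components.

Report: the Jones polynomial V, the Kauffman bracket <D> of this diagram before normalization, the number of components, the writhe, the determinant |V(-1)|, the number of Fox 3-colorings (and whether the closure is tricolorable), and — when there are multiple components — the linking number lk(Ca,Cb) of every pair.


V(t) = t^(-13/2) - t^(-11/2) + t^(-9/2) - 2t^(-7/2) - t^(-3/2)
bracket: -A^-12 - 2A^-4 + 1 - A^4 + A^8, w = -6
2 components, writhe -6, over 12 crossings
lk(C1,C2) = -1
det 6, colorings 9 of 3^12 — tricolorable
observation: det 6 = |V(-1)|; divisible by 3, so tricolorable
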